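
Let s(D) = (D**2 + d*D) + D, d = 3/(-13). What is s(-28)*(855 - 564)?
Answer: 2884392/13 ≈ 2.2188e+5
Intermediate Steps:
d = -3/13 (d = 3*(-1/13) = -3/13 ≈ -0.23077)
s(D) = D**2 + 10*D/13 (s(D) = (D**2 - 3*D/13) + D = D**2 + 10*D/13)
s(-28)*(855 - 564) = ((1/13)*(-28)*(10 + 13*(-28)))*(855 - 564) = ((1/13)*(-28)*(10 - 364))*291 = ((1/13)*(-28)*(-354))*291 = (9912/13)*291 = 2884392/13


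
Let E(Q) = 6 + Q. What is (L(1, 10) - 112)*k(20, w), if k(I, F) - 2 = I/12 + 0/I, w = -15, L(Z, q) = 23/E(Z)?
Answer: -8371/21 ≈ -398.62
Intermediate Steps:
L(Z, q) = 23/(6 + Z)
k(I, F) = 2 + I/12 (k(I, F) = 2 + (I/12 + 0/I) = 2 + (I*(1/12) + 0) = 2 + (I/12 + 0) = 2 + I/12)
(L(1, 10) - 112)*k(20, w) = (23/(6 + 1) - 112)*(2 + (1/12)*20) = (23/7 - 112)*(2 + 5/3) = (23*(⅐) - 112)*(11/3) = (23/7 - 112)*(11/3) = -761/7*11/3 = -8371/21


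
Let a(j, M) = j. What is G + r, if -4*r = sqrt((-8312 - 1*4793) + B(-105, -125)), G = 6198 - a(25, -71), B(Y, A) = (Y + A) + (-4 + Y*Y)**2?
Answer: 6173 - sqrt(121449106)/4 ≈ 3417.9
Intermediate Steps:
B(Y, A) = A + Y + (-4 + Y**2)**2 (B(Y, A) = (A + Y) + (-4 + Y**2)**2 = A + Y + (-4 + Y**2)**2)
G = 6173 (G = 6198 - 1*25 = 6198 - 25 = 6173)
r = -sqrt(121449106)/4 (r = -sqrt((-8312 - 1*4793) + (-125 - 105 + (-4 + (-105)**2)**2))/4 = -sqrt((-8312 - 4793) + (-125 - 105 + (-4 + 11025)**2))/4 = -sqrt(-13105 + (-125 - 105 + 11021**2))/4 = -sqrt(-13105 + (-125 - 105 + 121462441))/4 = -sqrt(-13105 + 121462211)/4 = -sqrt(121449106)/4 ≈ -2755.1)
G + r = 6173 - sqrt(121449106)/4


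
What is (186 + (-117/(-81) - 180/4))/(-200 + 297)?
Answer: 1282/873 ≈ 1.4685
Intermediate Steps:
(186 + (-117/(-81) - 180/4))/(-200 + 297) = (186 + (-117*(-1/81) - 180*¼))/97 = (186 + (13/9 - 45))*(1/97) = (186 - 392/9)*(1/97) = (1282/9)*(1/97) = 1282/873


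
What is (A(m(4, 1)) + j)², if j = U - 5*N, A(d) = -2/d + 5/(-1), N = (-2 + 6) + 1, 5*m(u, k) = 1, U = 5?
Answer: 1225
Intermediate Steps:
m(u, k) = ⅕ (m(u, k) = (⅕)*1 = ⅕)
N = 5 (N = 4 + 1 = 5)
A(d) = -5 - 2/d (A(d) = -2/d + 5*(-1) = -2/d - 5 = -5 - 2/d)
j = -20 (j = 5 - 5*5 = 5 - 25 = -20)
(A(m(4, 1)) + j)² = ((-5 - 2/⅕) - 20)² = ((-5 - 2*5) - 20)² = ((-5 - 10) - 20)² = (-15 - 20)² = (-35)² = 1225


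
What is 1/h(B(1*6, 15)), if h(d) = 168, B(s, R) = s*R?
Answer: 1/168 ≈ 0.0059524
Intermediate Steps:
B(s, R) = R*s
1/h(B(1*6, 15)) = 1/168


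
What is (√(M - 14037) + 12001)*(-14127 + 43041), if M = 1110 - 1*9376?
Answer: 346996914 + 28914*I*√22303 ≈ 3.47e+8 + 4.3181e+6*I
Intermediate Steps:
M = -8266 (M = 1110 - 9376 = -8266)
(√(M - 14037) + 12001)*(-14127 + 43041) = (√(-8266 - 14037) + 12001)*(-14127 + 43041) = (√(-22303) + 12001)*28914 = (I*√22303 + 12001)*28914 = (12001 + I*√22303)*28914 = 346996914 + 28914*I*√22303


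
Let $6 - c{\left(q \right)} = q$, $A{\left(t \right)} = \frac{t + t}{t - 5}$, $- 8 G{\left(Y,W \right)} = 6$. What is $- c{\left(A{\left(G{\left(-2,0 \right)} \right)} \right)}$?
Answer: $- \frac{132}{23} \approx -5.7391$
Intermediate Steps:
$G{\left(Y,W \right)} = - \frac{3}{4}$ ($G{\left(Y,W \right)} = \left(- \frac{1}{8}\right) 6 = - \frac{3}{4}$)
$A{\left(t \right)} = \frac{2 t}{-5 + t}$
$c{\left(q \right)} = 6 - q$
$- c{\left(A{\left(G{\left(-2,0 \right)} \right)} \right)} = - (6 - 2 \left(- \frac{3}{4}\right) \frac{1}{-5 - \frac{3}{4}}) = - (6 - 2 \left(- \frac{3}{4}\right) \frac{1}{- \frac{23}{4}}) = - (6 - 2 \left(- \frac{3}{4}\right) \left(- \frac{4}{23}\right)) = - (6 - \frac{6}{23}) = \left(-1\right) \frac{132}{23} = - \frac{132}{23}$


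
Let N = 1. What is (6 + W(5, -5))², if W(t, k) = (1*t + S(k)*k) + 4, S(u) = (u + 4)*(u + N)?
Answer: 25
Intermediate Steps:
S(u) = (1 + u)*(4 + u) (S(u) = (u + 4)*(u + 1) = (4 + u)*(1 + u) = (1 + u)*(4 + u))
W(t, k) = 4 + t + k*(4 + k² + 5*k) (W(t, k) = (1*t + (4 + k² + 5*k)*k) + 4 = (t + k*(4 + k² + 5*k)) + 4 = 4 + t + k*(4 + k² + 5*k))
(6 + W(5, -5))² = (6 + (4 + 5 - 5*(4 + (-5)² + 5*(-5))))² = (6 + (4 + 5 - 5*(4 + 25 - 25)))² = (6 + (4 + 5 - 5*4))² = (6 + (4 + 5 - 20))² = (6 - 11)² = (-5)² = 25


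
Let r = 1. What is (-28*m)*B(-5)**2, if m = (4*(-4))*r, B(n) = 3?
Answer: 4032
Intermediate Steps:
m = -16 (m = (4*(-4))*1 = -16*1 = -16)
(-28*m)*B(-5)**2 = -28*(-16)*3**2 = 448*9 = 4032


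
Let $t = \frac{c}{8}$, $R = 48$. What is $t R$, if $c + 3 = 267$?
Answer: $1584$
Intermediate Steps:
$c = 264$ ($c = -3 + 267 = 264$)
$t = 33$ ($t = \frac{264}{8} = 264 \cdot \frac{1}{8} = 33$)
$t R = 33 \cdot 48 = 1584$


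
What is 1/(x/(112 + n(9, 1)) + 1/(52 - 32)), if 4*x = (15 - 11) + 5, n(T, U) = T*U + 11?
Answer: 880/59 ≈ 14.915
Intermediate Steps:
n(T, U) = 11 + T*U
x = 9/4 (x = ((15 - 11) + 5)/4 = (4 + 5)/4 = (¼)*9 = 9/4 ≈ 2.2500)
1/(x/(112 + n(9, 1)) + 1/(52 - 32)) = 1/((9/4)/(112 + (11 + 9*1)) + 1/(52 - 32)) = 1/((9/4)/(112 + (11 + 9)) + 1/20) = 1/((9/4)/(112 + 20) + 1/20) = 1/((9/4)/132 + 1/20) = 1/((1/132)*(9/4) + 1/20) = 1/(3/176 + 1/20) = 1/(59/880) = 880/59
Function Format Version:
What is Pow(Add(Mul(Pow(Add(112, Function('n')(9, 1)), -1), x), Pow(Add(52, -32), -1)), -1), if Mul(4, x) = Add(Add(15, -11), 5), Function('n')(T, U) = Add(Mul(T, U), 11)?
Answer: Rational(880, 59) ≈ 14.915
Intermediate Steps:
Function('n')(T, U) = Add(11, Mul(T, U))
x = Rational(9, 4) (x = Mul(Rational(1, 4), Add(Add(15, -11), 5)) = Mul(Rational(1, 4), Add(4, 5)) = Mul(Rational(1, 4), 9) = Rational(9, 4) ≈ 2.2500)
Pow(Add(Mul(Pow(Add(112, Function('n')(9, 1)), -1), x), Pow(Add(52, -32), -1)), -1) = Pow(Add(Mul(Pow(Add(112, Add(11, Mul(9, 1))), -1), Rational(9, 4)), Pow(Add(52, -32), -1)), -1) = Pow(Add(Mul(Pow(Add(112, Add(11, 9)), -1), Rational(9, 4)), Pow(20, -1)), -1) = Pow(Add(Mul(Pow(Add(112, 20), -1), Rational(9, 4)), Rational(1, 20)), -1) = Pow(Add(Mul(Pow(132, -1), Rational(9, 4)), Rational(1, 20)), -1) = Pow(Add(Mul(Rational(1, 132), Rational(9, 4)), Rational(1, 20)), -1) = Pow(Add(Rational(3, 176), Rational(1, 20)), -1) = Pow(Rational(59, 880), -1) = Rational(880, 59)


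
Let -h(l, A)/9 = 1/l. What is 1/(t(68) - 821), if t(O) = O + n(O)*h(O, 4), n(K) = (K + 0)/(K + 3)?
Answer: -71/53472 ≈ -0.0013278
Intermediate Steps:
n(K) = K/(3 + K)
h(l, A) = -9/l
t(O) = O - 9/(3 + O) (t(O) = O + (O/(3 + O))*(-9/O) = O - 9/(3 + O))
1/(t(68) - 821) = 1/((-9 + 68*(3 + 68))/(3 + 68) - 821) = 1/((-9 + 68*71)/71 - 821) = 1/((-9 + 4828)/71 - 821) = 1/((1/71)*4819 - 821) = 1/(4819/71 - 821) = 1/(-53472/71) = -71/53472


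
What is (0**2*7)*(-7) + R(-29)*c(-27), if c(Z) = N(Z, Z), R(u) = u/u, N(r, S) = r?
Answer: -27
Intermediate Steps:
R(u) = 1
c(Z) = Z
(0**2*7)*(-7) + R(-29)*c(-27) = (0**2*7)*(-7) + 1*(-27) = (0*7)*(-7) - 27 = 0*(-7) - 27 = 0 - 27 = -27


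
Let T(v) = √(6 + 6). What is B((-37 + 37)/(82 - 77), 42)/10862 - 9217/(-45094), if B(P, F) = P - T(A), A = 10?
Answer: 9217/45094 - √3/5431 ≈ 0.20408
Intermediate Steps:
T(v) = 2*√3 (T(v) = √12 = 2*√3)
B(P, F) = P - 2*√3
B((-37 + 37)/(82 - 77), 42)/10862 - 9217/(-45094) = ((-37 + 37)/(82 - 77) - 2*√3)/10862 - 9217/(-45094) = (0/5 - 2*√3)*(1/10862) - 9217*(-1/45094) = (0*(⅕) - 2*√3)*(1/10862) + 9217/45094 = (0 - 2*√3)*(1/10862) + 9217/45094 = -2*√3*(1/10862) + 9217/45094 = -√3/5431 + 9217/45094 = 9217/45094 - √3/5431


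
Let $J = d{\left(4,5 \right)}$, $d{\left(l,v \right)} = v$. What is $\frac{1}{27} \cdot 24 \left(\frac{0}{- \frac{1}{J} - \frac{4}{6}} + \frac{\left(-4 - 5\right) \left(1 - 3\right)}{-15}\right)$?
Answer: $- \frac{16}{15} \approx -1.0667$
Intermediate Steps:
$J = 5$
$\frac{1}{27} \cdot 24 \left(\frac{0}{- \frac{1}{J} - \frac{4}{6}} + \frac{\left(-4 - 5\right) \left(1 - 3\right)}{-15}\right) = \frac{1}{27} \cdot 24 \left(\frac{0}{- \frac{1}{5} - \frac{4}{6}} + \frac{\left(-4 - 5\right) \left(1 - 3\right)}{-15}\right) = \frac{1}{27} \cdot 24 \left(\frac{0}{\left(-1\right) \frac{1}{5} - \frac{2}{3}} + \left(-9\right) \left(-2\right) \left(- \frac{1}{15}\right)\right) = \frac{8 \left(\frac{0}{- \frac{1}{5} - \frac{2}{3}} + 18 \left(- \frac{1}{15}\right)\right)}{9} = \frac{8 \left(\frac{0}{- \frac{13}{15}} - \frac{6}{5}\right)}{9} = \frac{8 \left(0 \left(- \frac{15}{13}\right) - \frac{6}{5}\right)}{9} = \frac{8 \left(0 - \frac{6}{5}\right)}{9} = \frac{8}{9} \left(- \frac{6}{5}\right) = - \frac{16}{15}$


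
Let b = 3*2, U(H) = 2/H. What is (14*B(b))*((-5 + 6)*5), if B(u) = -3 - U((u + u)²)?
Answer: -7595/36 ≈ -210.97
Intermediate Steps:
b = 6
B(u) = -3 - 1/(2*u²) (B(u) = -3 - 2/((u + u)²) = -3 - 2/((2*u)²) = -3 - 2/(4*u²) = -3 - 2*1/(4*u²) = -3 - 1/(2*u²))
(14*B(b))*((-5 + 6)*5) = (14*(-3 - ½/6²))*((-5 + 6)*5) = (14*(-3 - ½*1/36))*(1*5) = (14*(-3 - 1/72))*5 = (14*(-217/72))*5 = -1519/36*5 = -7595/36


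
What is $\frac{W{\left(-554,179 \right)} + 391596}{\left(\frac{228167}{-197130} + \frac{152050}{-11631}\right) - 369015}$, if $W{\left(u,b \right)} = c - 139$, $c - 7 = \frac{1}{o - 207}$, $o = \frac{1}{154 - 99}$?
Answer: $- \frac{567654367556549035}{535122148913889476} \approx -1.0608$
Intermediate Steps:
$o = \frac{1}{55} \approx 0.018182$
$c = \frac{79633}{11384}$ ($c = 7 + \frac{1}{\frac{1}{55} - 207} = 7 + \frac{1}{- \frac{11384}{55}} = 7 - \frac{55}{11384} = \frac{79633}{11384} \approx 6.9952$)
$W{\left(u,b \right)} = - \frac{1502743}{11384}$ ($W{\left(u,b \right)} = \frac{79633}{11384} - 139 = - \frac{1502743}{11384}$)
$\frac{W{\left(-554,179 \right)} + 391596}{\left(\frac{228167}{-197130} + \frac{152050}{-11631}\right) - 369015} = \frac{- \frac{1502743}{11384} + 391596}{\left(\frac{228167}{-197130} + \frac{152050}{-11631}\right) - 369015} = \frac{4456426121}{11384 \left(\left(228167 \left(- \frac{1}{197130}\right) + 152050 \left(- \frac{1}{11631}\right)\right) - 369015\right)} = \frac{4456426121}{11384 \left(\left(- \frac{228167}{197130} - \frac{152050}{11631}\right) - 369015\right)} = \frac{4456426121}{11384 \left(- \frac{3625269653}{254757670} - 369015\right)} = \frac{4456426121}{11384 \left(- \frac{94013026864703}{254757670}\right)} = \frac{4456426121}{11384} \left(- \frac{254757670}{94013026864703}\right) = - \frac{567654367556549035}{535122148913889476}$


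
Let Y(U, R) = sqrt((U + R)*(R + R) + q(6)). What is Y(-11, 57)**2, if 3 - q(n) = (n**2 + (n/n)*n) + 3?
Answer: 5202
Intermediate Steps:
q(n) = -n - n**2 (q(n) = 3 - ((n**2 + (n/n)*n) + 3) = 3 - ((n**2 + 1*n) + 3) = 3 - ((n**2 + n) + 3) = 3 - ((n + n**2) + 3) = 3 - (3 + n + n**2) = 3 + (-3 - n - n**2) = -n - n**2)
Y(U, R) = sqrt(-42 + 2*R*(R + U)) (Y(U, R) = sqrt((U + R)*(R + R) - 1*6*(1 + 6)) = sqrt((R + U)*(2*R) - 1*6*7) = sqrt(2*R*(R + U) - 42) = sqrt(-42 + 2*R*(R + U)))
Y(-11, 57)**2 = (sqrt(-42 + 2*57**2 + 2*57*(-11)))**2 = (sqrt(-42 + 2*3249 - 1254))**2 = (sqrt(-42 + 6498 - 1254))**2 = (sqrt(5202))**2 = (51*sqrt(2))**2 = 5202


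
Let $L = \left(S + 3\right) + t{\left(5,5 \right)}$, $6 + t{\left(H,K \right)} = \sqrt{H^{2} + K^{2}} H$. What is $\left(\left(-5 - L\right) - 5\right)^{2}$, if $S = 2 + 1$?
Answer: $1350 + 500 \sqrt{2} \approx 2057.1$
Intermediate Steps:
$t{\left(H,K \right)} = -6 + H \sqrt{H^{2} + K^{2}}$ ($t{\left(H,K \right)} = -6 + \sqrt{H^{2} + K^{2}} H = -6 + H \sqrt{H^{2} + K^{2}}$)
$S = 3$
$L = 25 \sqrt{2}$ ($L = \left(3 + 3\right) - \left(6 - 5 \sqrt{5^{2} + 5^{2}}\right) = 6 - \left(6 - 5 \sqrt{25 + 25}\right) = 6 - \left(6 - 5 \sqrt{50}\right) = 6 - \left(6 - 5 \cdot 5 \sqrt{2}\right) = 6 - \left(6 - 25 \sqrt{2}\right) = 25 \sqrt{2} \approx 35.355$)
$\left(\left(-5 - L\right) - 5\right)^{2} = \left(\left(-5 - 25 \sqrt{2}\right) - 5\right)^{2} = \left(-10 - 25 \sqrt{2}\right)^{2}$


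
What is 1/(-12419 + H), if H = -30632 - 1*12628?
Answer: -1/55679 ≈ -1.7960e-5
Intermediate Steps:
H = -43260 (H = -30632 - 12628 = -43260)
1/(-12419 + H) = 1/(-12419 - 43260) = 1/(-55679) = -1/55679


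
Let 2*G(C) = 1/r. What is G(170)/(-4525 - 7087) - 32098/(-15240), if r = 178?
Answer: 16586126027/7875026160 ≈ 2.1062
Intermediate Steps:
G(C) = 1/356 (G(C) = (½)/178 = (½)*(1/178) = 1/356)
G(170)/(-4525 - 7087) - 32098/(-15240) = 1/(356*(-4525 - 7087)) - 32098/(-15240) = (1/356)/(-11612) - 32098*(-1/15240) = (1/356)*(-1/11612) + 16049/7620 = -1/4133872 + 16049/7620 = 16586126027/7875026160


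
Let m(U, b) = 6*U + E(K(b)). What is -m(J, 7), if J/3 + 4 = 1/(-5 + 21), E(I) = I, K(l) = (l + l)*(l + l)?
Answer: -1001/8 ≈ -125.13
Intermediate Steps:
K(l) = 4*l**2 (K(l) = (2*l)*(2*l) = 4*l**2)
J = -189/16 (J = -12 + 3/(-5 + 21) = -12 + 3/16 = -189/16 ≈ -11.813)
m(U, b) = 4*b**2 + 6*U (m(U, b) = 6*U + 4*b**2 = 4*b**2 + 6*U)
-m(J, 7) = -(4*7**2 + 6*(-189/16)) = -(4*49 - 567/8) = -(196 - 567/8) = -1*1001/8 = -1001/8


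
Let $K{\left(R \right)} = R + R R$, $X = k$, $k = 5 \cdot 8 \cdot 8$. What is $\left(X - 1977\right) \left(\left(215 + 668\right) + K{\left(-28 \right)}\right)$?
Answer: $-2715823$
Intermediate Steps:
$k = 320$ ($k = 40 \cdot 8 = 320$)
$X = 320$
$K{\left(R \right)} = R + R^{2}$
$\left(X - 1977\right) \left(\left(215 + 668\right) + K{\left(-28 \right)}\right) = \left(320 - 1977\right) \left(\left(215 + 668\right) - 28 \left(1 - 28\right)\right) = - 1657 \left(883 - -756\right) = - 1657 \left(883 + 756\right) = \left(-1657\right) 1639 = -2715823$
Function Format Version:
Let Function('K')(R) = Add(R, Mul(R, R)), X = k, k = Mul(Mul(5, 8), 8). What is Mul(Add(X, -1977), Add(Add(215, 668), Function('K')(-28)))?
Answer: -2715823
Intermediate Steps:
k = 320 (k = Mul(40, 8) = 320)
X = 320
Function('K')(R) = Add(R, Pow(R, 2))
Mul(Add(X, -1977), Add(Add(215, 668), Function('K')(-28))) = Mul(Add(320, -1977), Add(Add(215, 668), Mul(-28, Add(1, -28)))) = Mul(-1657, Add(883, Mul(-28, -27))) = Mul(-1657, Add(883, 756)) = Mul(-1657, 1639) = -2715823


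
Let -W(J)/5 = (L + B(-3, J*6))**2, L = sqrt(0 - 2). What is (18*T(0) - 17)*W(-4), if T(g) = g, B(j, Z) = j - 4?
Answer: 3995 - 1190*I*sqrt(2) ≈ 3995.0 - 1682.9*I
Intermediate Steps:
B(j, Z) = -4 + j
L = I*sqrt(2) (L = sqrt(-2) = I*sqrt(2) ≈ 1.4142*I)
W(J) = -5*(-7 + I*sqrt(2))**2 (W(J) = -5*(I*sqrt(2) + (-4 - 3))**2 = -5*(I*sqrt(2) - 7)**2 = -5*(-7 + I*sqrt(2))**2)
(18*T(0) - 17)*W(-4) = (18*0 - 17)*(-235 + 70*I*sqrt(2)) = (0 - 17)*(-235 + 70*I*sqrt(2)) = -17*(-235 + 70*I*sqrt(2)) = 3995 - 1190*I*sqrt(2)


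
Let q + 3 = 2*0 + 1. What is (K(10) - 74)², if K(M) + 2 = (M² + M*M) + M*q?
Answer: 10816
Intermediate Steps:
q = -2 (q = -3 + (2*0 + 1) = -3 + (0 + 1) = -3 + 1 = -2)
K(M) = -2 - 2*M + 2*M² (K(M) = -2 + ((M² + M*M) + M*(-2)) = -2 + ((M² + M²) - 2*M) = -2 + (2*M² - 2*M) = -2 + (-2*M + 2*M²) = -2 - 2*M + 2*M²)
(K(10) - 74)² = ((-2 - 2*10 + 2*10²) - 74)² = ((-2 - 20 + 2*100) - 74)² = ((-2 - 20 + 200) - 74)² = (178 - 74)² = 104² = 10816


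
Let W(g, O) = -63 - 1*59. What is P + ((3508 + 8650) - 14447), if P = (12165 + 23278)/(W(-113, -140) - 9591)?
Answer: -22268500/9713 ≈ -2292.6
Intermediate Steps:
W(g, O) = -122 (W(g, O) = -63 - 59 = -122)
P = -35443/9713 (P = (12165 + 23278)/(-122 - 9591) = 35443/(-9713) = 35443*(-1/9713) = -35443/9713 ≈ -3.6490)
P + ((3508 + 8650) - 14447) = -35443/9713 + ((3508 + 8650) - 14447) = -35443/9713 + (12158 - 14447) = -35443/9713 - 2289 = -22268500/9713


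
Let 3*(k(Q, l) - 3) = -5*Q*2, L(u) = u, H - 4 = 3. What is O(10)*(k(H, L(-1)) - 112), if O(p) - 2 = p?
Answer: -1588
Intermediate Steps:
H = 7 (H = 4 + 3 = 7)
k(Q, l) = 3 - 10*Q/3 (k(Q, l) = 3 + (-5*Q*2)/3 = 3 + (-10*Q)/3 = 3 - 10*Q/3)
O(p) = 2 + p
O(10)*(k(H, L(-1)) - 112) = (2 + 10)*((3 - 10/3*7) - 112) = 12*((3 - 70/3) - 112) = 12*(-61/3 - 112) = 12*(-397/3) = -1588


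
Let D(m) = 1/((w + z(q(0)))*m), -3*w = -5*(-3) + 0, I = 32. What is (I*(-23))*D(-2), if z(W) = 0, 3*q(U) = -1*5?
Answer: -368/5 ≈ -73.600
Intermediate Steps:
q(U) = -5/3 (q(U) = (-1*5)/3 = (⅓)*(-5) = -5/3)
w = -5 (w = -(-5*(-3) + 0)/3 = -(15 + 0)/3 = -⅓*15 = -5)
D(m) = -1/(5*m) (D(m) = 1/((-5 + 0)*m) = 1/((-5)*m) = -1/(5*m))
(I*(-23))*D(-2) = (32*(-23))*(-⅕/(-2)) = -(-736)*(-1)/(5*2) = -736*⅒ = -368/5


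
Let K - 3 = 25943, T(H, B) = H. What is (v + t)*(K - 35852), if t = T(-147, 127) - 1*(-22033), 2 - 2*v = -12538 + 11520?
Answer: -221854776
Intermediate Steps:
v = 510 (v = 1 - (-12538 + 11520)/2 = 1 - ½*(-1018) = 1 + 509 = 510)
K = 25946 (K = 3 + 25943 = 25946)
t = 21886 (t = -147 - 1*(-22033) = -147 + 22033 = 21886)
(v + t)*(K - 35852) = (510 + 21886)*(25946 - 35852) = 22396*(-9906) = -221854776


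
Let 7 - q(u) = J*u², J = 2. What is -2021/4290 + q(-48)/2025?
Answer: -1588721/579150 ≈ -2.7432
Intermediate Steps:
q(u) = 7 - 2*u²
-2021/4290 + q(-48)/2025 = -2021/4290 + (7 - 2*(-48)²)/2025 = -2021*1/4290 + (7 - 2*2304)*(1/2025) = -2021/4290 + (7 - 4608)*(1/2025) = -2021/4290 - 4601*1/2025 = -2021/4290 - 4601/2025 = -1588721/579150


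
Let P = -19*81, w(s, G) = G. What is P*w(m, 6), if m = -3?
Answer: -9234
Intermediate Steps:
P = -1539
P*w(m, 6) = -1539*6 = -9234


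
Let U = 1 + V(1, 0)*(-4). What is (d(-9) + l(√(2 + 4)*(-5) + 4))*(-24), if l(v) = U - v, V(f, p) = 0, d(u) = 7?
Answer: -96 - 120*√6 ≈ -389.94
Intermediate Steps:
U = 1 (U = 1 + 0*(-4) = 1 + 0 = 1)
l(v) = 1 - v
(d(-9) + l(√(2 + 4)*(-5) + 4))*(-24) = (7 + (1 - (√(2 + 4)*(-5) + 4)))*(-24) = (7 + (1 - (√6*(-5) + 4)))*(-24) = (7 + (1 - (-5*√6 + 4)))*(-24) = (7 + (1 - (4 - 5*√6)))*(-24) = (7 + (1 + (-4 + 5*√6)))*(-24) = (7 + (-3 + 5*√6))*(-24) = (4 + 5*√6)*(-24) = -96 - 120*√6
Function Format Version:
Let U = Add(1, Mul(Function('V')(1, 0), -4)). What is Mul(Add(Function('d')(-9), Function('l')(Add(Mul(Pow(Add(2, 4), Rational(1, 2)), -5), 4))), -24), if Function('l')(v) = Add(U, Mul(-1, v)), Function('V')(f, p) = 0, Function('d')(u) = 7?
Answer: Add(-96, Mul(-120, Pow(6, Rational(1, 2)))) ≈ -389.94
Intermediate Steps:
U = 1 (U = Add(1, Mul(0, -4)) = Add(1, 0) = 1)
Function('l')(v) = Add(1, Mul(-1, v))
Mul(Add(Function('d')(-9), Function('l')(Add(Mul(Pow(Add(2, 4), Rational(1, 2)), -5), 4))), -24) = Mul(Add(7, Add(1, Mul(-1, Add(Mul(Pow(Add(2, 4), Rational(1, 2)), -5), 4)))), -24) = Mul(Add(7, Add(1, Mul(-1, Add(Mul(Pow(6, Rational(1, 2)), -5), 4)))), -24) = Mul(Add(7, Add(1, Mul(-1, Add(Mul(-5, Pow(6, Rational(1, 2))), 4)))), -24) = Mul(Add(7, Add(1, Mul(-1, Add(4, Mul(-5, Pow(6, Rational(1, 2))))))), -24) = Mul(Add(7, Add(1, Add(-4, Mul(5, Pow(6, Rational(1, 2)))))), -24) = Mul(Add(7, Add(-3, Mul(5, Pow(6, Rational(1, 2))))), -24) = Mul(Add(4, Mul(5, Pow(6, Rational(1, 2)))), -24) = Add(-96, Mul(-120, Pow(6, Rational(1, 2))))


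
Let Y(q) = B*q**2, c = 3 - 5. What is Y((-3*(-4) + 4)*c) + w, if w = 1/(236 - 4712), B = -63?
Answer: -288755713/4476 ≈ -64512.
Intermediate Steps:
c = -2
w = -1/4476 (w = 1/(-4476) = -1/4476 ≈ -0.00022341)
Y(q) = -63*q**2
Y((-3*(-4) + 4)*c) + w = -63*4*(-3*(-4) + 4)**2 - 1/4476 = -63*4*(12 + 4)**2 - 1/4476 = -63*(16*(-2))**2 - 1/4476 = -63*(-32)**2 - 1/4476 = -63*1024 - 1/4476 = -64512 - 1/4476 = -288755713/4476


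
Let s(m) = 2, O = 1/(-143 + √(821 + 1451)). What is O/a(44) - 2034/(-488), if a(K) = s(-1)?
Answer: 18468563/4435188 - 2*√142/18177 ≈ 4.1628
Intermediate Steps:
O = 1/(-143 + 4*√142) (O = 1/(-143 + √2272) = 1/(-143 + 4*√142) ≈ -0.010489)
a(K) = 2
O/a(44) - 2034/(-488) = (-143/18177 - 4*√142/18177)/2 - 2034/(-488) = (-143/18177 - 4*√142/18177)*(½) - 2034*(-1/488) = (-143/36354 - 2*√142/18177) + 1017/244 = 18468563/4435188 - 2*√142/18177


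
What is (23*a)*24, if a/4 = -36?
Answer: -79488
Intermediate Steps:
a = -144 (a = 4*(-36) = -144)
(23*a)*24 = (23*(-144))*24 = -3312*24 = -79488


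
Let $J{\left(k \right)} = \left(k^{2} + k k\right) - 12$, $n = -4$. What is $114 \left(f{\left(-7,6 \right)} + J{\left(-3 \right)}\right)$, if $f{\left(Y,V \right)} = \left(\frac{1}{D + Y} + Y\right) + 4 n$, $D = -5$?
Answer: $- \frac{3895}{2} \approx -1947.5$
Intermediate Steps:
$f{\left(Y,V \right)} = -16 + Y + \frac{1}{-5 + Y}$ ($f{\left(Y,V \right)} = \left(\frac{1}{-5 + Y} + Y\right) + 4 \left(-4\right) = \left(Y + \frac{1}{-5 + Y}\right) - 16 = -16 + Y + \frac{1}{-5 + Y}$)
$J{\left(k \right)} = -12 + 2 k^{2}$ ($J{\left(k \right)} = \left(k^{2} + k^{2}\right) - 12 = 2 k^{2} - 12 = -12 + 2 k^{2}$)
$114 \left(f{\left(-7,6 \right)} + J{\left(-3 \right)}\right) = 114 \left(\frac{81 + \left(-7\right)^{2} - -147}{-5 - 7} - \left(12 - 2 \left(-3\right)^{2}\right)\right) = 114 \left(\frac{81 + 49 + 147}{-12} + \left(-12 + 2 \cdot 9\right)\right) = 114 \left(\left(- \frac{1}{12}\right) 277 + \left(-12 + 18\right)\right) = 114 \left(- \frac{277}{12} + 6\right) = 114 \left(- \frac{205}{12}\right) = - \frac{3895}{2}$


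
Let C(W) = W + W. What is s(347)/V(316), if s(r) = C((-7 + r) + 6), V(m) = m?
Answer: 173/79 ≈ 2.1899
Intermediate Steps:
C(W) = 2*W
s(r) = -2 + 2*r (s(r) = 2*((-7 + r) + 6) = 2*(-1 + r) = -2 + 2*r)
s(347)/V(316) = (-2 + 2*347)/316 = (-2 + 694)*(1/316) = 692*(1/316) = 173/79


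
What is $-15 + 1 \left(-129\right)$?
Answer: $-144$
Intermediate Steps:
$-15 + 1 \left(-129\right) = -15 - 129 = -144$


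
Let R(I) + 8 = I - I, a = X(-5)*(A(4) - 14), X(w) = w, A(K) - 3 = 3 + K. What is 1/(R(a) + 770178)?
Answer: 1/770170 ≈ 1.2984e-6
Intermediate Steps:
A(K) = 6 + K (A(K) = 3 + (3 + K) = 6 + K)
a = 20 (a = -5*((6 + 4) - 14) = -5*(10 - 14) = -5*(-4) = 20)
R(I) = -8 (R(I) = -8 + (I - I) = -8 + 0 = -8)
1/(R(a) + 770178) = 1/(-8 + 770178) = 1/770170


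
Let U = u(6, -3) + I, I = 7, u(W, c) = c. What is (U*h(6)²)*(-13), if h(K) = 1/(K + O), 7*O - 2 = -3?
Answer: -2548/1681 ≈ -1.5158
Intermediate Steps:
O = -⅐ (O = 2/7 + (⅐)*(-3) = 2/7 - 3/7 = -⅐ ≈ -0.14286)
h(K) = 1/(-⅐ + K) (h(K) = 1/(K - ⅐) = 1/(-⅐ + K))
U = 4 (U = -3 + 7 = 4)
(U*h(6)²)*(-13) = (4*(7/(-1 + 7*6))²)*(-13) = (4*(7/(-1 + 42))²)*(-13) = (4*(7/41)²)*(-13) = (4*(49/1681))*(-13) = (196/1681)*(-13) = -2548/1681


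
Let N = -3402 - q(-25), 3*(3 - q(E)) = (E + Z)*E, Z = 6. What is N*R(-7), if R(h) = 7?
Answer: -68180/3 ≈ -22727.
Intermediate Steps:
q(E) = 3 - E*(6 + E)/3 (q(E) = 3 - (E + 6)*E/3 = 3 - (6 + E)*E/3 = 3 - E*(6 + E)/3)
N = -9740/3 (N = -3402 - (3 - 2*(-25) - ⅓*(-25)²) = -3402 - (3 + 50 - ⅓*625) = -3402 - (3 + 50 - 625/3) = -3402 - 1*(-466/3) = -3402 + 466/3 = -9740/3 ≈ -3246.7)
N*R(-7) = -9740/3*7 = -68180/3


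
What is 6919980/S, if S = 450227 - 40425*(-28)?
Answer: 6919980/1582127 ≈ 4.3738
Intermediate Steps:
S = 1582127 (S = 450227 - 1*(-1131900) = 450227 + 1131900 = 1582127)
6919980/S = 6919980/1582127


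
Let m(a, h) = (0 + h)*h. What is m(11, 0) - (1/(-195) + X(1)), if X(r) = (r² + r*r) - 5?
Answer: 586/195 ≈ 3.0051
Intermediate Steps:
m(a, h) = h² (m(a, h) = h*h = h²)
X(r) = -5 + 2*r² (X(r) = (r² + r²) - 5 = 2*r² - 5 = -5 + 2*r²)
m(11, 0) - (1/(-195) + X(1)) = 0² - (1/(-195) + (-5 + 2*1²)) = 0 - (-1/195 + (-5 + 2*1)) = 0 - (-1/195 + (-5 + 2)) = 0 - (-1/195 - 3) = 0 - 1*(-586/195) = 0 + 586/195 = 586/195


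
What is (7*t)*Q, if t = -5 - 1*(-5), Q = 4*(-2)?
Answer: 0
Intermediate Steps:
Q = -8
t = 0 (t = -5 + 5 = 0)
(7*t)*Q = (7*0)*(-8) = 0*(-8) = 0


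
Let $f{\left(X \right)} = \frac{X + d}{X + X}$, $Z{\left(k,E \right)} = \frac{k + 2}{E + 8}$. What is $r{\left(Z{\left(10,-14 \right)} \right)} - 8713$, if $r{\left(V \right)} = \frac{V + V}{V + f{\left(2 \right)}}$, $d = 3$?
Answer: $- \frac{26123}{3} \approx -8707.7$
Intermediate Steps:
$Z{\left(k,E \right)} = \frac{2 + k}{8 + E}$
$f{\left(X \right)} = \frac{3 + X}{2 X}$ ($f{\left(X \right)} = \frac{X + 3}{X + X} = \frac{3 + X}{2 X}$)
$r{\left(V \right)} = \frac{2 V}{\frac{5}{4} + V}$ ($r{\left(V \right)} = \frac{V + V}{V + \frac{3 + 2}{2 \cdot 2}} = \frac{2 V}{V + \frac{1}{2} \cdot \frac{1}{2} \cdot 5} = \frac{2 V}{V + \frac{5}{4}} = \frac{2 V}{\frac{5}{4} + V}$)
$r{\left(Z{\left(10,-14 \right)} \right)} - 8713 = \frac{8 \frac{2 + 10}{8 - 14}}{5 + 4 \frac{2 + 10}{8 - 14}} - 8713 = \frac{8 \frac{1}{-6} \cdot 12}{5 + 4 \frac{1}{-6} \cdot 12} - 8713 = \frac{8 \left(\left(- \frac{1}{6}\right) 12\right)}{5 + 4 \left(\left(- \frac{1}{6}\right) 12\right)} - 8713 = 8 \left(-2\right) \frac{1}{5 + 4 \left(-2\right)} - 8713 = 8 \left(-2\right) \frac{1}{5 - 8} - 8713 = 8 \left(-2\right) \frac{1}{-3} - 8713 = 8 \left(-2\right) \left(- \frac{1}{3}\right) - 8713 = \frac{16}{3} - 8713 = - \frac{26123}{3}$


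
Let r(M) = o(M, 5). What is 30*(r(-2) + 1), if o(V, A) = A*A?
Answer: 780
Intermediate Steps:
o(V, A) = A²
r(M) = 25 (r(M) = 5² = 25)
30*(r(-2) + 1) = 30*(25 + 1) = 30*26 = 780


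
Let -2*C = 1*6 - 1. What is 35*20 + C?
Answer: 1395/2 ≈ 697.50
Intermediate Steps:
C = -5/2 (C = -(1*6 - 1)/2 = -(6 - 1)/2 = -½*5 = -5/2 ≈ -2.5000)
35*20 + C = 35*20 - 5/2 = 700 - 5/2 = 1395/2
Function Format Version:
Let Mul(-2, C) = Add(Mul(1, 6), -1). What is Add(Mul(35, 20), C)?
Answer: Rational(1395, 2) ≈ 697.50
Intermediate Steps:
C = Rational(-5, 2) (C = Mul(Rational(-1, 2), Add(Mul(1, 6), -1)) = Mul(Rational(-1, 2), Add(6, -1)) = Mul(Rational(-1, 2), 5) = Rational(-5, 2) ≈ -2.5000)
Add(Mul(35, 20), C) = Add(Mul(35, 20), Rational(-5, 2)) = Add(700, Rational(-5, 2)) = Rational(1395, 2)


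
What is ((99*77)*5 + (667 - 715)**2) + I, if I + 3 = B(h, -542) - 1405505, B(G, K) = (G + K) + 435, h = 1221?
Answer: -1363975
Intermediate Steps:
B(G, K) = 435 + G + K
I = -1404394 (I = -3 + ((435 + 1221 - 542) - 1405505) = -3 + (1114 - 1405505) = -3 - 1404391 = -1404394)
((99*77)*5 + (667 - 715)**2) + I = ((99*77)*5 + (667 - 715)**2) - 1404394 = (7623*5 + (-48)**2) - 1404394 = (38115 + 2304) - 1404394 = 40419 - 1404394 = -1363975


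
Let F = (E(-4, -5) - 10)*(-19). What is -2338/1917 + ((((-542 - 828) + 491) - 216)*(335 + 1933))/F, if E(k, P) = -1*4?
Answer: -340101052/36423 ≈ -9337.5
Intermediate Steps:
E(k, P) = -4
F = 266 (F = (-4 - 10)*(-19) = -14*(-19) = 266)
-2338/1917 + ((((-542 - 828) + 491) - 216)*(335 + 1933))/F = -2338/1917 + ((((-542 - 828) + 491) - 216)*(335 + 1933))/266 = -2338*1/1917 + (((-1370 + 491) - 216)*2268)*(1/266) = -2338/1917 + ((-879 - 216)*2268)*(1/266) = -2338/1917 - 1095*2268*(1/266) = -2338/1917 - 2483460*1/266 = -2338/1917 - 177390/19 = -340101052/36423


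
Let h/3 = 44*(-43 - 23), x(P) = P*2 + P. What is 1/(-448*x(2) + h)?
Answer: -1/11400 ≈ -8.7719e-5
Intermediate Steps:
x(P) = 3*P (x(P) = 2*P + P = 3*P)
h = -8712 (h = 3*(44*(-43 - 23)) = 3*(44*(-66)) = 3*(-2904) = -8712)
1/(-448*x(2) + h) = 1/(-1344*2 - 8712) = 1/(-448*6 - 8712) = 1/(-2688 - 8712) = 1/(-11400) = -1/11400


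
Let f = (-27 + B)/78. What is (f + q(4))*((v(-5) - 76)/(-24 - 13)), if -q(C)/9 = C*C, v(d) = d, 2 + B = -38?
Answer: -305073/962 ≈ -317.12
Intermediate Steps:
B = -40 (B = -2 - 38 = -40)
q(C) = -9*C² (q(C) = -9*C*C = -9*C²)
f = -67/78 (f = (-27 - 40)/78 = -67*1/78 = -67/78 ≈ -0.85897)
(f + q(4))*((v(-5) - 76)/(-24 - 13)) = (-67/78 - 9*4²)*((-5 - 76)/(-24 - 13)) = (-67/78 - 9*16)*(-81/(-37)) = (-67/78 - 144)*(-81*(-1/37)) = -11299/78*81/37 = -305073/962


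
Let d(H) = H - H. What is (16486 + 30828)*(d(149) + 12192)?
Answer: 576852288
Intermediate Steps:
d(H) = 0
(16486 + 30828)*(d(149) + 12192) = (16486 + 30828)*(0 + 12192) = 47314*12192 = 576852288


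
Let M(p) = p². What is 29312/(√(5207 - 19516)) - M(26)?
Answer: -676 - 29312*I*√14309/14309 ≈ -676.0 - 245.04*I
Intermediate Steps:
29312/(√(5207 - 19516)) - M(26) = 29312/(√(5207 - 19516)) - 1*26² = 29312/(√(-14309)) - 1*676 = 29312/((I*√14309)) - 676 = 29312*(-I*√14309/14309) - 676 = -29312*I*√14309/14309 - 676 = -676 - 29312*I*√14309/14309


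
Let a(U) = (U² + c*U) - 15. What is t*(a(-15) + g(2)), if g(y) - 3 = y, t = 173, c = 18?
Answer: -9515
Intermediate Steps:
g(y) = 3 + y
a(U) = -15 + U² + 18*U (a(U) = (U² + 18*U) - 15 = -15 + U² + 18*U)
t*(a(-15) + g(2)) = 173*((-15 + (-15)² + 18*(-15)) + (3 + 2)) = 173*((-15 + 225 - 270) + 5) = 173*(-60 + 5) = 173*(-55) = -9515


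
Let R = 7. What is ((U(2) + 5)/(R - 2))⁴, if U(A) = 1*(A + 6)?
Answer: 28561/625 ≈ 45.698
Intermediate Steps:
U(A) = 6 + A (U(A) = 1*(6 + A) = 6 + A)
((U(2) + 5)/(R - 2))⁴ = (((6 + 2) + 5)/(7 - 2))⁴ = ((8 + 5)/5)⁴ = (13*(⅕))⁴ = (13/5)⁴ = 28561/625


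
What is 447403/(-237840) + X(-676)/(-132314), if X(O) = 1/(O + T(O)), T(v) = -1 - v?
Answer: -29598721351/15734780880 ≈ -1.8811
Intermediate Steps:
X(O) = -1 (X(O) = 1/(O + (-1 - O)) = 1/(-1) = -1)
447403/(-237840) + X(-676)/(-132314) = 447403/(-237840) - 1/(-132314) = 447403*(-1/237840) - 1*(-1/132314) = -447403/237840 + 1/132314 = -29598721351/15734780880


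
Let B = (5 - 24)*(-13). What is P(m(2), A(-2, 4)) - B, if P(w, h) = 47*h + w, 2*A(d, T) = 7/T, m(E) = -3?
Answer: -1671/8 ≈ -208.88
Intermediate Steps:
A(d, T) = 7/(2*T) (A(d, T) = (7/T)/2 = 7/(2*T))
B = 247 (B = -19*(-13) = 247)
P(w, h) = w + 47*h
P(m(2), A(-2, 4)) - B = (-3 + 47*((7/2)/4)) - 1*247 = (-3 + 47*((7/2)*(¼))) - 247 = (-3 + 47*(7/8)) - 247 = (-3 + 329/8) - 247 = 305/8 - 247 = -1671/8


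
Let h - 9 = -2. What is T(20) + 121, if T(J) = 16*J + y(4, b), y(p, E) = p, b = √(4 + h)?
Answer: 445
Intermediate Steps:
h = 7 (h = 9 - 2 = 7)
b = √11 (b = √(4 + 7) = √11 ≈ 3.3166)
T(J) = 4 + 16*J (T(J) = 16*J + 4 = 4 + 16*J)
T(20) + 121 = (4 + 16*20) + 121 = (4 + 320) + 121 = 324 + 121 = 445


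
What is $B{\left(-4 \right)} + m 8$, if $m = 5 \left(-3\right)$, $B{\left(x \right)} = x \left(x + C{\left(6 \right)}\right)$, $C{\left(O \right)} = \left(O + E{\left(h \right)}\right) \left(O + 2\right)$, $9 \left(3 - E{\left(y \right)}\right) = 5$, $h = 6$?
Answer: $- \frac{3368}{9} \approx -374.22$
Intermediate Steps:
$E{\left(y \right)} = \frac{22}{9}$ ($E{\left(y \right)} = 3 - \frac{5}{9} = \frac{22}{9}$)
$C{\left(O \right)} = \left(2 + O\right) \left(\frac{22}{9} + O\right)$ ($C{\left(O \right)} = \left(O + \frac{22}{9}\right) \left(O + 2\right) = \left(\frac{22}{9} + O\right) \left(2 + O\right) = \left(2 + O\right) \left(\frac{22}{9} + O\right)$)
$B{\left(x \right)} = x \left(\frac{608}{9} + x\right)$ ($B{\left(x \right)} = x \left(x + \left(\frac{44}{9} + 6^{2} + \frac{40}{9} \cdot 6\right)\right) = x \left(x + \left(\frac{44}{9} + 36 + \frac{80}{3}\right)\right) = x \left(x + \frac{608}{9}\right) = x \left(\frac{608}{9} + x\right)$)
$m = -15$
$B{\left(-4 \right)} + m 8 = \frac{1}{9} \left(-4\right) \left(608 + 9 \left(-4\right)\right) - 120 = \frac{1}{9} \left(-4\right) \left(608 - 36\right) - 120 = \frac{1}{9} \left(-4\right) 572 - 120 = - \frac{2288}{9} - 120 = - \frac{3368}{9}$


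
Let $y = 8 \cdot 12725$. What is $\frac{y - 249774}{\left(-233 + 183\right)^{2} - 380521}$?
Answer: $\frac{147974}{378021} \approx 0.39144$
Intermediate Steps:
$y = 101800$
$\frac{y - 249774}{\left(-233 + 183\right)^{2} - 380521} = \frac{101800 - 249774}{\left(-233 + 183\right)^{2} - 380521} = \frac{101800 - 249774}{\left(-50\right)^{2} - 380521} = - \frac{147974}{2500 - 380521} = - \frac{147974}{-378021} = \left(-147974\right) \left(- \frac{1}{378021}\right) = \frac{147974}{378021}$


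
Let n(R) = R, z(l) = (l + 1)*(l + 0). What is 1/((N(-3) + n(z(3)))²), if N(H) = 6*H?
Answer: 1/36 ≈ 0.027778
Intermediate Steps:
z(l) = l*(1 + l) (z(l) = (1 + l)*l = l*(1 + l))
1/((N(-3) + n(z(3)))²) = 1/((6*(-3) + 3*(1 + 3))²) = 1/((-18 + 3*4)²) = 1/((-18 + 12)²) = 1/((-6)²) = 1/36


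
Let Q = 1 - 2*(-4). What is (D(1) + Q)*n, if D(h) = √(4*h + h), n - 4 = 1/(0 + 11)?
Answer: 405/11 + 45*√5/11 ≈ 45.966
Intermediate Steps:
n = 45/11 (n = 4 + 1/(0 + 11) = 4 + 1/11 = 45/11 ≈ 4.0909)
D(h) = √5*√h (D(h) = √(5*h) = √5*√h)
Q = 9 (Q = 1 + 8 = 9)
(D(1) + Q)*n = (√5*√1 + 9)*(45/11) = (√5*1 + 9)*(45/11) = (√5 + 9)*(45/11) = (9 + √5)*(45/11) = 405/11 + 45*√5/11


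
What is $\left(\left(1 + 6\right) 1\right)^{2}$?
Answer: $49$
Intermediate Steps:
$\left(\left(1 + 6\right) 1\right)^{2} = \left(7 \cdot 1\right)^{2} = 7^{2} = 49$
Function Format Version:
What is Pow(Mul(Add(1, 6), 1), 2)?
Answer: 49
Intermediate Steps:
Pow(Mul(Add(1, 6), 1), 2) = Pow(Mul(7, 1), 2) = Pow(7, 2) = 49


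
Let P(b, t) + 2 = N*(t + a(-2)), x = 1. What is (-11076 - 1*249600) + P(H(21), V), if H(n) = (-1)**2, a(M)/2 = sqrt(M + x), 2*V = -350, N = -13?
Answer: -258403 - 26*I ≈ -2.584e+5 - 26.0*I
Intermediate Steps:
V = -175 (V = (1/2)*(-350) = -175)
a(M) = 2*sqrt(1 + M) (a(M) = 2*sqrt(M + 1) = 2*sqrt(1 + M))
H(n) = 1
P(b, t) = -2 - 26*I - 13*t (P(b, t) = -2 - 13*(t + 2*sqrt(1 - 2)) = -2 - 13*(t + 2*sqrt(-1)) = -2 - 13*(t + 2*I) = -2 + (-26*I - 13*t) = -2 - 26*I - 13*t)
(-11076 - 1*249600) + P(H(21), V) = (-11076 - 1*249600) + (-2 - 26*I - 13*(-175)) = (-11076 - 249600) + (-2 - 26*I + 2275) = -260676 + (2273 - 26*I) = -258403 - 26*I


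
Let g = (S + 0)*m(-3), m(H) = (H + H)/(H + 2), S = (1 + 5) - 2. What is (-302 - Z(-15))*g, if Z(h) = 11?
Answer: -7512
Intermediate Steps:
S = 4 (S = 6 - 2 = 4)
m(H) = 2*H/(2 + H) (m(H) = (2*H)/(2 + H) = 2*H/(2 + H))
g = 24 (g = (4 + 0)*(2*(-3)/(2 - 3)) = 4*(2*(-3)/(-1)) = 4*(2*(-3)*(-1)) = 4*6 = 24)
(-302 - Z(-15))*g = (-302 - 1*11)*24 = (-302 - 11)*24 = -313*24 = -7512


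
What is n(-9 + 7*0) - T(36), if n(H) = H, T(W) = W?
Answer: -45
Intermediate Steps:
n(-9 + 7*0) - T(36) = (-9 + 7*0) - 1*36 = (-9 + 0) - 36 = -9 - 36 = -45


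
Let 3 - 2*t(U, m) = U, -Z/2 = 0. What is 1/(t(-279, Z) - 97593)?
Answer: -1/97452 ≈ -1.0261e-5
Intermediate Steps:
Z = 0 (Z = -2*0 = 0)
t(U, m) = 3/2 - U/2
1/(t(-279, Z) - 97593) = 1/((3/2 - ½*(-279)) - 97593) = 1/((3/2 + 279/2) - 97593) = 1/(141 - 97593) = 1/(-97452) = -1/97452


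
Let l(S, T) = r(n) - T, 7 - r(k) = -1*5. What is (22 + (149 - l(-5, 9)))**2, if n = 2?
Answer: 28224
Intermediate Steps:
r(k) = 12 (r(k) = 7 - (-1)*5 = 7 - 1*(-5) = 7 + 5 = 12)
l(S, T) = 12 - T
(22 + (149 - l(-5, 9)))**2 = (22 + (149 - (12 - 1*9)))**2 = (22 + (149 - (12 - 9)))**2 = (22 + (149 - 1*3))**2 = (22 + (149 - 3))**2 = (22 + 146)**2 = 168**2 = 28224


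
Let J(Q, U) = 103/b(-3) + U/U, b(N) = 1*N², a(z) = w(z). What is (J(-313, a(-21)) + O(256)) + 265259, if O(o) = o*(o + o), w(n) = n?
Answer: 3567091/9 ≈ 3.9634e+5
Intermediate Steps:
a(z) = z
b(N) = N²
O(o) = 2*o² (O(o) = o*(2*o) = 2*o²)
J(Q, U) = 112/9 (J(Q, U) = 103/((-3)²) + U/U = 103/9 + 1 = 112/9)
(J(-313, a(-21)) + O(256)) + 265259 = (112/9 + 2*256²) + 265259 = (112/9 + 2*65536) + 265259 = (112/9 + 131072) + 265259 = 1179760/9 + 265259 = 3567091/9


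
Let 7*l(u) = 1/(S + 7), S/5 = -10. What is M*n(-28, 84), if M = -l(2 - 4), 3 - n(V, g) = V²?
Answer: -781/301 ≈ -2.5947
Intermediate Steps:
S = -50 (S = 5*(-10) = -50)
l(u) = -1/301 (l(u) = 1/(7*(-50 + 7)) = (⅐)/(-43) = (⅐)*(-1/43) = -1/301)
n(V, g) = 3 - V²
M = 1/301 (M = -1*(-1/301) = 1/301 ≈ 0.0033223)
M*n(-28, 84) = (3 - 1*(-28)²)/301 = (3 - 1*784)/301 = (3 - 784)/301 = (1/301)*(-781) = -781/301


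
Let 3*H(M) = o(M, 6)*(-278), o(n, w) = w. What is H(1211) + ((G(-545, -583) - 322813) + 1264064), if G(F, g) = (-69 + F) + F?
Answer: 939536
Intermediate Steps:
H(M) = -556 (H(M) = (6*(-278))/3 = (⅓)*(-1668) = -556)
G(F, g) = -69 + 2*F
H(1211) + ((G(-545, -583) - 322813) + 1264064) = -556 + (((-69 + 2*(-545)) - 322813) + 1264064) = -556 + (((-69 - 1090) - 322813) + 1264064) = -556 + ((-1159 - 322813) + 1264064) = -556 + (-323972 + 1264064) = -556 + 940092 = 939536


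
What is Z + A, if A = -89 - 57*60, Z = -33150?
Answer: -36659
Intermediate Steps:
A = -3509 (A = -89 - 3420 = -3509)
Z + A = -33150 - 3509 = -36659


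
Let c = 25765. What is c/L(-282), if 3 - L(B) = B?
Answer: 5153/57 ≈ 90.404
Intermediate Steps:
L(B) = 3 - B
c/L(-282) = 25765/(3 - 1*(-282)) = 25765/(3 + 282) = 25765/285 = 25765*(1/285) = 5153/57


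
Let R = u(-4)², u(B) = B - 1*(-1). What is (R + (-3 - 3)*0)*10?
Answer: 90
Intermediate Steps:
u(B) = 1 + B (u(B) = B + 1 = 1 + B)
R = 9 (R = (1 - 4)² = (-3)² = 9)
(R + (-3 - 3)*0)*10 = (9 + (-3 - 3)*0)*10 = (9 - 6*0)*10 = (9 + 0)*10 = 9*10 = 90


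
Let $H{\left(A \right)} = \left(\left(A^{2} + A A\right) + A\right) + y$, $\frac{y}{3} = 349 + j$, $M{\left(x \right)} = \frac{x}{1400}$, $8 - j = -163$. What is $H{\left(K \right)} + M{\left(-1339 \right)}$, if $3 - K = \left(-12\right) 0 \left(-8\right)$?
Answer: $\frac{2212061}{1400} \approx 1580.0$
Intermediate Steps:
$j = 171$ ($j = 8 - -163 = 8 + 163 = 171$)
$K = 3$ ($K = 3 - \left(-12\right) 0 \left(-8\right) = 3 - 0 \left(-8\right) = 3 - 0 = 3 + 0 = 3$)
$M{\left(x \right)} = \frac{x}{1400}$ ($M{\left(x \right)} = x \frac{1}{1400} = \frac{x}{1400}$)
$y = 1560$ ($y = 3 \left(349 + 171\right) = 3 \cdot 520 = 1560$)
$H{\left(A \right)} = 1560 + A + 2 A^{2}$ ($H{\left(A \right)} = \left(\left(A^{2} + A A\right) + A\right) + 1560 = \left(\left(A^{2} + A^{2}\right) + A\right) + 1560 = \left(2 A^{2} + A\right) + 1560 = \left(A + 2 A^{2}\right) + 1560 = 1560 + A + 2 A^{2}$)
$H{\left(K \right)} + M{\left(-1339 \right)} = \left(1560 + 3 + 2 \cdot 3^{2}\right) + \frac{1}{1400} \left(-1339\right) = \left(1560 + 3 + 2 \cdot 9\right) - \frac{1339}{1400} = \left(1560 + 3 + 18\right) - \frac{1339}{1400} = 1581 - \frac{1339}{1400} = \frac{2212061}{1400}$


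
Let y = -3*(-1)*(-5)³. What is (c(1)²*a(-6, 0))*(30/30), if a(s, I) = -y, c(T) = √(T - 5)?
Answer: -1500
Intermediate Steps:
c(T) = √(-5 + T)
y = -375 (y = 3*(-125) = -375)
a(s, I) = 375 (a(s, I) = -1*(-375) = 375)
(c(1)²*a(-6, 0))*(30/30) = ((√(-5 + 1))²*375)*(30/30) = ((√(-4))²*375)*(30*(1/30)) = ((2*I)²*375)*1 = -4*375*1 = -1500*1 = -1500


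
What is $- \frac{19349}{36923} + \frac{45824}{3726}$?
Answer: $\frac{809932589}{68787549} \approx 11.774$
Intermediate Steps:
$- \frac{19349}{36923} + \frac{45824}{3726} = \left(-19349\right) \frac{1}{36923} + 45824 \cdot \frac{1}{3726} = - \frac{19349}{36923} + \frac{22912}{1863} = \frac{809932589}{68787549}$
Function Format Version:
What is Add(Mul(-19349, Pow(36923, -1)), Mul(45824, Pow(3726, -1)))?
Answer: Rational(809932589, 68787549) ≈ 11.774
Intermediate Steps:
Add(Mul(-19349, Pow(36923, -1)), Mul(45824, Pow(3726, -1))) = Add(Mul(-19349, Rational(1, 36923)), Mul(45824, Rational(1, 3726))) = Add(Rational(-19349, 36923), Rational(22912, 1863)) = Rational(809932589, 68787549)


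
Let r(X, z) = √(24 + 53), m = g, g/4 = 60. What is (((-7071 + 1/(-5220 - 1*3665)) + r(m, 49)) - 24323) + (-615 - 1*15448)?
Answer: -421655446/8885 + √77 ≈ -47448.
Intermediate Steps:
g = 240 (g = 4*60 = 240)
m = 240
r(X, z) = √77
(((-7071 + 1/(-5220 - 1*3665)) + r(m, 49)) - 24323) + (-615 - 1*15448) = (((-7071 + 1/(-5220 - 1*3665)) + √77) - 24323) + (-615 - 1*15448) = (((-7071 + 1/(-5220 - 3665)) + √77) - 24323) + (-615 - 15448) = (((-7071 + 1/(-8885)) + √77) - 24323) - 16063 = (((-7071 - 1/8885) + √77) - 24323) - 16063 = ((-62825836/8885 + √77) - 24323) - 16063 = (-278935691/8885 + √77) - 16063 = -421655446/8885 + √77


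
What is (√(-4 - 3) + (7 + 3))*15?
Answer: 150 + 15*I*√7 ≈ 150.0 + 39.686*I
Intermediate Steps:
(√(-4 - 3) + (7 + 3))*15 = (√(-7) + 10)*15 = (I*√7 + 10)*15 = (10 + I*√7)*15 = 150 + 15*I*√7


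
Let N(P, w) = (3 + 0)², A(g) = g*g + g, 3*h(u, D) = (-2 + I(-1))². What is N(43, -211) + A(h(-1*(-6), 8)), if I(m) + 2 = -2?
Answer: 165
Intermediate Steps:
I(m) = -4 (I(m) = -2 - 2 = -4)
h(u, D) = 12 (h(u, D) = (-2 - 4)²/3 = (⅓)*(-6)² = (⅓)*36 = 12)
A(g) = g + g² (A(g) = g² + g = g + g²)
N(P, w) = 9 (N(P, w) = 3² = 9)
N(43, -211) + A(h(-1*(-6), 8)) = 9 + 12*(1 + 12) = 9 + 12*13 = 9 + 156 = 165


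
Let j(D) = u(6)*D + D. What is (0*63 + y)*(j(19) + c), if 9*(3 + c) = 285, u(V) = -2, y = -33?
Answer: -319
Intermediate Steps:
c = 86/3 (c = -3 + (⅑)*285 = -3 + 95/3 = 86/3 ≈ 28.667)
j(D) = -D (j(D) = -2*D + D = -D)
(0*63 + y)*(j(19) + c) = (0*63 - 33)*(-1*19 + 86/3) = (0 - 33)*(-19 + 86/3) = -33*29/3 = -319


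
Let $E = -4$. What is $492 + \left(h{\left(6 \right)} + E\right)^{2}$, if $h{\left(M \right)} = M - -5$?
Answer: $541$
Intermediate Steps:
$h{\left(M \right)} = 5 + M$ ($h{\left(M \right)} = M + 5 = 5 + M$)
$492 + \left(h{\left(6 \right)} + E\right)^{2} = 492 + \left(\left(5 + 6\right) - 4\right)^{2} = 492 + \left(11 - 4\right)^{2} = 492 + 7^{2} = 492 + 49 = 541$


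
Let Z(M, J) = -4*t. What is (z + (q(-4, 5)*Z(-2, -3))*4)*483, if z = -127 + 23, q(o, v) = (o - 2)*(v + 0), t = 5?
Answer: 1108968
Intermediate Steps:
q(o, v) = v*(-2 + o) (q(o, v) = (-2 + o)*v = v*(-2 + o))
z = -104
Z(M, J) = -20 (Z(M, J) = -4*5 = -20)
(z + (q(-4, 5)*Z(-2, -3))*4)*483 = (-104 + ((5*(-2 - 4))*(-20))*4)*483 = (-104 + ((5*(-6))*(-20))*4)*483 = (-104 - 30*(-20)*4)*483 = (-104 + 600*4)*483 = (-104 + 2400)*483 = 2296*483 = 1108968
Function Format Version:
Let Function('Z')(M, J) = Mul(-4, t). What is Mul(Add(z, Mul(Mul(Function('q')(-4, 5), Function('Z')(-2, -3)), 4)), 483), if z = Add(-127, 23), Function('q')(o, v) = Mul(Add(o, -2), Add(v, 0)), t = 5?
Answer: 1108968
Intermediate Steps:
Function('q')(o, v) = Mul(v, Add(-2, o)) (Function('q')(o, v) = Mul(Add(-2, o), v) = Mul(v, Add(-2, o)))
z = -104
Function('Z')(M, J) = -20 (Function('Z')(M, J) = Mul(-4, 5) = -20)
Mul(Add(z, Mul(Mul(Function('q')(-4, 5), Function('Z')(-2, -3)), 4)), 483) = Mul(Add(-104, Mul(Mul(Mul(5, Add(-2, -4)), -20), 4)), 483) = Mul(Add(-104, Mul(Mul(Mul(5, -6), -20), 4)), 483) = Mul(Add(-104, Mul(Mul(-30, -20), 4)), 483) = Mul(Add(-104, Mul(600, 4)), 483) = Mul(Add(-104, 2400), 483) = Mul(2296, 483) = 1108968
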